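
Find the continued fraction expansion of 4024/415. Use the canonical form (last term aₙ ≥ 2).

4024 = 9*415 + 289
415 = 1*289 + 126
289 = 2*126 + 37
126 = 3*37 + 15
37 = 2*15 + 7
15 = 2*7 + 1
7 = 7*1 + 0  (stop)
So 4024/415 = [9; 1, 2, 3, 2, 2, 7].

[9; 1, 2, 3, 2, 2, 7]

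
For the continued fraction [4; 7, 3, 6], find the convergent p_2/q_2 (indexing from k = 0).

91/22

Using pₖ = aₖpₖ₋₁ + pₖ₋₂, qₖ = aₖqₖ₋₁ + qₖ₋₂ (with p₋₁=1, p₋₂=0, q₋₁=0, q₋₂=1):
  k=0: a=4, p=4, q=1
  k=1: a=7, p=29, q=7
  k=2: a=3, p=91, q=22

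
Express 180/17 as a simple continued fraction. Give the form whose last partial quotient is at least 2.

[10; 1, 1, 2, 3]

180 = 10·17 + 10
17 = 1·10 + 7
10 = 1·7 + 3
7 = 2·3 + 1
3 = 3·1 + 0  (stop)
So 180/17 = [10; 1, 1, 2, 3].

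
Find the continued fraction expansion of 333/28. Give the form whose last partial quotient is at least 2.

333 = 11×28 + 25
28 = 1×25 + 3
25 = 8×3 + 1
3 = 3×1 + 0  (stop)
So 333/28 = [11; 1, 8, 3].

[11; 1, 8, 3]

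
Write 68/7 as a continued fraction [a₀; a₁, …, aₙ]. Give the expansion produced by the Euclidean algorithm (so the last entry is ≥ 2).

[9; 1, 2, 2]

68 = 9·7 + 5
7 = 1·5 + 2
5 = 2·2 + 1
2 = 2·1 + 0  (stop)
So 68/7 = [9; 1, 2, 2].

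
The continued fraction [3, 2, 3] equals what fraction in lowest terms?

Using pₖ = aₖpₖ₋₁ + pₖ₋₂ and qₖ = aₖqₖ₋₁ + qₖ₋₂:
  k=0: a=3, p=3, q=1
  k=1: a=2, p=7, q=2
  k=2: a=3, p=24, q=7

24/7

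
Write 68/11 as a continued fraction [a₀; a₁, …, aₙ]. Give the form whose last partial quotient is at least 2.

68 = 6×11 + 2
11 = 5×2 + 1
2 = 2×1 + 0  (stop)
So 68/11 = [6; 5, 2].

[6; 5, 2]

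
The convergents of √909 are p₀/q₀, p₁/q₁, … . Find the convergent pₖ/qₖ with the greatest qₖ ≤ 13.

√909 = [30; 6, 1, 2, 6, 2, 1, 6, 60, …] (period length 8).
Convergents:
  p_0/q_0 = 30/1
  p_1/q_1 = 181/6
  p_2/q_2 = 211/7
  p_3/q_3 = 603/20
q_2 = 7 ≤ 13 < 20 = q_3, so the answer is 211/7.

211/7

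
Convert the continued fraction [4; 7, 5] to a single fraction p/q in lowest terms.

149/36

Using pₖ = aₖpₖ₋₁ + pₖ₋₂ and qₖ = aₖqₖ₋₁ + qₖ₋₂:
  k=0: a=4, p=4, q=1
  k=1: a=7, p=29, q=7
  k=2: a=5, p=149, q=36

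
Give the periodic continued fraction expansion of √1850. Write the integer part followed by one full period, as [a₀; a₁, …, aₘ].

[43; 86]

a₀ = ⌊√1850⌋ = 43.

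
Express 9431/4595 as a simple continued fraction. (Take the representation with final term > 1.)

[2; 19, 15, 16]

9431 = 2×4595 + 241
4595 = 19×241 + 16
241 = 15×16 + 1
16 = 16×1 + 0  (stop)
So 9431/4595 = [2; 19, 15, 16].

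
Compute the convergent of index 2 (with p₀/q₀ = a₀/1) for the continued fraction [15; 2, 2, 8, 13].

Using pₖ = aₖpₖ₋₁ + pₖ₋₂, qₖ = aₖqₖ₋₁ + qₖ₋₂ (with p₋₁=1, p₋₂=0, q₋₁=0, q₋₂=1):
  k=0: a=15, p=15, q=1
  k=1: a=2, p=31, q=2
  k=2: a=2, p=77, q=5

77/5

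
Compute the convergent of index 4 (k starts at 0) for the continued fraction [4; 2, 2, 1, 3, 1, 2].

Using pₖ = aₖpₖ₋₁ + pₖ₋₂, qₖ = aₖqₖ₋₁ + qₖ₋₂ (with p₋₁=1, p₋₂=0, q₋₁=0, q₋₂=1):
  k=0: a=4, p=4, q=1
  k=1: a=2, p=9, q=2
  k=2: a=2, p=22, q=5
  k=3: a=1, p=31, q=7
  k=4: a=3, p=115, q=26

115/26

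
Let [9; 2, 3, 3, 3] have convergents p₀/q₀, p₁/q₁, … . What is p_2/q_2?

66/7

Using pₖ = aₖpₖ₋₁ + pₖ₋₂, qₖ = aₖqₖ₋₁ + qₖ₋₂ (with p₋₁=1, p₋₂=0, q₋₁=0, q₋₂=1):
  k=0: a=9, p=9, q=1
  k=1: a=2, p=19, q=2
  k=2: a=3, p=66, q=7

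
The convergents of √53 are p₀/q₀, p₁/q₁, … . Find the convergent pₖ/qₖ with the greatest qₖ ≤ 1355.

7979/1096

√53 = [7; 3, 1, 1, 3, 14, …] (period length 5).
Convergents:
  p_0/q_0 = 7/1
  p_1/q_1 = 22/3
  p_2/q_2 = 29/4
  p_3/q_3 = 51/7
  p_4/q_4 = 182/25
  p_5/q_5 = 2599/357
  p_6/q_6 = 7979/1096
  p_7/q_7 = 10578/1453
q_6 = 1096 ≤ 1355 < 1453 = q_7, so the answer is 7979/1096.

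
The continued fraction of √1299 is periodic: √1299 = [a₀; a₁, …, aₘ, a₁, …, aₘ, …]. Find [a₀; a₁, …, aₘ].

[36; 24, 72]

a₀ = ⌊√1299⌋ = 36.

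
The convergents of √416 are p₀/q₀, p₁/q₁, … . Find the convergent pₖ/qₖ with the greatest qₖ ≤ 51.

979/48

√416 = [20; 2, 1, 1, 9, 1, 1, 2, 40, …] (period length 8).
Convergents:
  p_0/q_0 = 20/1
  p_1/q_1 = 41/2
  p_2/q_2 = 61/3
  p_3/q_3 = 102/5
  p_4/q_4 = 979/48
  p_5/q_5 = 1081/53
q_4 = 48 ≤ 51 < 53 = q_5, so the answer is 979/48.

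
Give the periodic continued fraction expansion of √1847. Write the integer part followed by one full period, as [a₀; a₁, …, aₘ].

a₀ = ⌊√1847⌋ = 42.

[42; 1, 41, 1, 84]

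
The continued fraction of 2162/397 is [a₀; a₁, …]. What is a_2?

4

2162 = 5·397 + 177   →  a_0 = 5
397 = 2·177 + 43   →  a_1 = 2
177 = 4·43 + 5   →  a_2 = 4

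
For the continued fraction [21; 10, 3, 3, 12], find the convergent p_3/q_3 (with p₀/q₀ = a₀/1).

2173/103

Using pₖ = aₖpₖ₋₁ + pₖ₋₂, qₖ = aₖqₖ₋₁ + qₖ₋₂ (with p₋₁=1, p₋₂=0, q₋₁=0, q₋₂=1):
  k=0: a=21, p=21, q=1
  k=1: a=10, p=211, q=10
  k=2: a=3, p=654, q=31
  k=3: a=3, p=2173, q=103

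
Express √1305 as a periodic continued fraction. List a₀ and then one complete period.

[36; 8, 72]

a₀ = ⌊√1305⌋ = 36.
With m₀=0, d₀=1 and mₖ₊₁ = dₖaₖ − mₖ, dₖ₊₁ = (n − mₖ₊₁²)/dₖ, aₖ₊₁ = ⌊(a₀+mₖ₊₁)/dₖ₊₁⌋:
  k=1: m=36, d=9, a=8
  k=2: m=36, d=1, a=72
d=1 and a=2a₀=72 at k=2, so the next step gives (m, d) = (36, 9) again — its k=1 value — and the period has length 2.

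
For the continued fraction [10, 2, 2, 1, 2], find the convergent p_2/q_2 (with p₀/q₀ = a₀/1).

Using pₖ = aₖpₖ₋₁ + pₖ₋₂, qₖ = aₖqₖ₋₁ + qₖ₋₂ (with p₋₁=1, p₋₂=0, q₋₁=0, q₋₂=1):
  k=0: a=10, p=10, q=1
  k=1: a=2, p=21, q=2
  k=2: a=2, p=52, q=5

52/5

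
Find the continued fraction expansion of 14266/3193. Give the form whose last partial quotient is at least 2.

[4; 2, 7, 3, 2, 9, 3]

14266 = 4·3193 + 1494
3193 = 2·1494 + 205
1494 = 7·205 + 59
205 = 3·59 + 28
59 = 2·28 + 3
28 = 9·3 + 1
3 = 3·1 + 0  (stop)
So 14266/3193 = [4; 2, 7, 3, 2, 9, 3].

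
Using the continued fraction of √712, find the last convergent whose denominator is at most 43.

√712 = [26; 1, 2, 6, 2, 1, 52, …] (period length 6).
Convergents:
  p_0/q_0 = 26/1
  p_1/q_1 = 27/1
  p_2/q_2 = 80/3
  p_3/q_3 = 507/19
  p_4/q_4 = 1094/41
  p_5/q_5 = 1601/60
q_4 = 41 ≤ 43 < 60 = q_5, so the answer is 1094/41.

1094/41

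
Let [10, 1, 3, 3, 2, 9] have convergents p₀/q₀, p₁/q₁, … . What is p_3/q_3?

140/13

Using pₖ = aₖpₖ₋₁ + pₖ₋₂, qₖ = aₖqₖ₋₁ + qₖ₋₂ (with p₋₁=1, p₋₂=0, q₋₁=0, q₋₂=1):
  k=0: a=10, p=10, q=1
  k=1: a=1, p=11, q=1
  k=2: a=3, p=43, q=4
  k=3: a=3, p=140, q=13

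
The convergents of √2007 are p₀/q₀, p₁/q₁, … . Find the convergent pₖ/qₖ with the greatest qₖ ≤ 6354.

100351/2240

√2007 = [44; 1, 3, 1, 88, …] (period length 4).
Convergents:
  p_0/q_0 = 44/1
  p_1/q_1 = 45/1
  p_2/q_2 = 179/4
  p_3/q_3 = 224/5
  p_4/q_4 = 19891/444
  p_5/q_5 = 20115/449
  p_6/q_6 = 80236/1791
  p_7/q_7 = 100351/2240
  p_8/q_8 = 8911124/198911
q_7 = 2240 ≤ 6354 < 198911 = q_8, so the answer is 100351/2240.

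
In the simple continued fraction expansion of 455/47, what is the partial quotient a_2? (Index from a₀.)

455 = 9·47 + 32   →  a_0 = 9
47 = 1·32 + 15   →  a_1 = 1
32 = 2·15 + 2   →  a_2 = 2

2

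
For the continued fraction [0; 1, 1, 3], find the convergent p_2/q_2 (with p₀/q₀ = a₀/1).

Using pₖ = aₖpₖ₋₁ + pₖ₋₂, qₖ = aₖqₖ₋₁ + qₖ₋₂ (with p₋₁=1, p₋₂=0, q₋₁=0, q₋₂=1):
  k=0: a=0, p=0, q=1
  k=1: a=1, p=1, q=1
  k=2: a=1, p=1, q=2

1/2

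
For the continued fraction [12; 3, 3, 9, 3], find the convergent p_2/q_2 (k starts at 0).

Using pₖ = aₖpₖ₋₁ + pₖ₋₂, qₖ = aₖqₖ₋₁ + qₖ₋₂ (with p₋₁=1, p₋₂=0, q₋₁=0, q₋₂=1):
  k=0: a=12, p=12, q=1
  k=1: a=3, p=37, q=3
  k=2: a=3, p=123, q=10

123/10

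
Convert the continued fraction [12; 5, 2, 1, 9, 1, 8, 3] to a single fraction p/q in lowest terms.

Using pₖ = aₖpₖ₋₁ + pₖ₋₂ and qₖ = aₖqₖ₋₁ + qₖ₋₂:
  k=0: a=12, p=12, q=1
  k=1: a=5, p=61, q=5
  k=2: a=2, p=134, q=11
  k=3: a=1, p=195, q=16
  k=4: a=9, p=1889, q=155
  k=5: a=1, p=2084, q=171
  k=6: a=8, p=18561, q=1523
  k=7: a=3, p=57767, q=4740

57767/4740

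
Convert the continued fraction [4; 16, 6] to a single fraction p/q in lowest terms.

394/97

Fold from the inside: start with 6/1.
  16 + 1/6 = 97/6
  4 + 6/97 = 394/97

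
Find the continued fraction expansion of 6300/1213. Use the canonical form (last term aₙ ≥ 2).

[5; 5, 6, 5, 2, 3]

6300 = 5×1213 + 235
1213 = 5×235 + 38
235 = 6×38 + 7
38 = 5×7 + 3
7 = 2×3 + 1
3 = 3×1 + 0  (stop)
So 6300/1213 = [5; 5, 6, 5, 2, 3].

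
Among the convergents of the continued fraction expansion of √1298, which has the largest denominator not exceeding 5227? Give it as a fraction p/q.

√1298 = [36; 36, 72, …] (period length 2).
Convergents:
  p_0/q_0 = 36/1
  p_1/q_1 = 1297/36
  p_2/q_2 = 93420/2593
  p_3/q_3 = 3364417/93384
q_2 = 2593 ≤ 5227 < 93384 = q_3, so the answer is 93420/2593.

93420/2593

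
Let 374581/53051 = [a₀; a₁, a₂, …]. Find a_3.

374581 = 7·53051 + 3224   →  a_0 = 7
53051 = 16·3224 + 1467   →  a_1 = 16
3224 = 2·1467 + 290   →  a_2 = 2
1467 = 5·290 + 17   →  a_3 = 5

5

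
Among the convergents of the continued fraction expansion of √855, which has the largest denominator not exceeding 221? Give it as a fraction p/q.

3041/104

√855 = [29; 4, 6, 4, 58, …] (period length 4).
Convergents:
  p_0/q_0 = 29/1
  p_1/q_1 = 117/4
  p_2/q_2 = 731/25
  p_3/q_3 = 3041/104
  p_4/q_4 = 177109/6057
q_3 = 104 ≤ 221 < 6057 = q_4, so the answer is 3041/104.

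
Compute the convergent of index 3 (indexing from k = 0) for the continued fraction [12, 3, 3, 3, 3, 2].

406/33

Using pₖ = aₖpₖ₋₁ + pₖ₋₂, qₖ = aₖqₖ₋₁ + qₖ₋₂ (with p₋₁=1, p₋₂=0, q₋₁=0, q₋₂=1):
  k=0: a=12, p=12, q=1
  k=1: a=3, p=37, q=3
  k=2: a=3, p=123, q=10
  k=3: a=3, p=406, q=33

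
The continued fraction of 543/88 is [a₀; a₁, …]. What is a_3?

543 = 6·88 + 15   →  a_0 = 6
88 = 5·15 + 13   →  a_1 = 5
15 = 1·13 + 2   →  a_2 = 1
13 = 6·2 + 1   →  a_3 = 6

6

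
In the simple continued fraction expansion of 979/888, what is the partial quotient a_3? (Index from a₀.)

979 = 1·888 + 91   →  a_0 = 1
888 = 9·91 + 69   →  a_1 = 9
91 = 1·69 + 22   →  a_2 = 1
69 = 3·22 + 3   →  a_3 = 3

3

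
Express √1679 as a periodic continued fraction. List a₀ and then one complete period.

a₀ = ⌊√1679⌋ = 40.
With m₀=0, d₀=1 and mₖ₊₁ = dₖaₖ − mₖ, dₖ₊₁ = (n − mₖ₊₁²)/dₖ, aₖ₊₁ = ⌊(a₀+mₖ₊₁)/dₖ₊₁⌋:
  k=1: m=40, d=79, a=1
  k=2: m=39, d=2, a=39
  k=3: m=39, d=79, a=1
  k=4: m=40, d=1, a=80
d=1 and a=2a₀=80 at k=4, so the next step gives (m, d) = (40, 79) again — its k=1 value — and the period has length 4.

[40; 1, 39, 1, 80]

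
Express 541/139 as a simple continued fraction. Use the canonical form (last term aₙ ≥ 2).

541 = 3×139 + 124
139 = 1×124 + 15
124 = 8×15 + 4
15 = 3×4 + 3
4 = 1×3 + 1
3 = 3×1 + 0  (stop)
So 541/139 = [3; 1, 8, 3, 1, 3].

[3; 1, 8, 3, 1, 3]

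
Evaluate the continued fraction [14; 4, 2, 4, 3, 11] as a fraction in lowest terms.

20754/1459

Fold from the inside: start with 11/1.
  3 + 1/11 = 34/11
  4 + 11/34 = 147/34
  2 + 34/147 = 328/147
  4 + 147/328 = 1459/328
  14 + 328/1459 = 20754/1459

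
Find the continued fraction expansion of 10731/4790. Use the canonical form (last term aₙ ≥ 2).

10731 = 2×4790 + 1151
4790 = 4×1151 + 186
1151 = 6×186 + 35
186 = 5×35 + 11
35 = 3×11 + 2
11 = 5×2 + 1
2 = 2×1 + 0  (stop)
So 10731/4790 = [2; 4, 6, 5, 3, 5, 2].

[2; 4, 6, 5, 3, 5, 2]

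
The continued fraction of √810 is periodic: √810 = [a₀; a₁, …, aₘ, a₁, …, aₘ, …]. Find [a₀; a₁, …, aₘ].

a₀ = ⌊√810⌋ = 28.
With m₀=0, d₀=1 and mₖ₊₁ = dₖaₖ − mₖ, dₖ₊₁ = (n − mₖ₊₁²)/dₖ, aₖ₊₁ = ⌊(a₀+mₖ₊₁)/dₖ₊₁⌋:
  k=1: m=28, d=26, a=2
  k=2: m=24, d=9, a=5
  k=3: m=21, d=41, a=1
  k=4: m=20, d=10, a=4
  k=5: m=20, d=41, a=1
  k=6: m=21, d=9, a=5
  k=7: m=24, d=26, a=2
  k=8: m=28, d=1, a=56
d=1 and a=2a₀=56 at k=8, so the next step gives (m, d) = (28, 26) again — its k=1 value — and the period has length 8.

[28; 2, 5, 1, 4, 1, 5, 2, 56]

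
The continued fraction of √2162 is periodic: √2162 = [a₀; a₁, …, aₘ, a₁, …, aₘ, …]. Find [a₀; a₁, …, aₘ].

[46; 2, 92]

a₀ = ⌊√2162⌋ = 46.
With m₀=0, d₀=1 and mₖ₊₁ = dₖaₖ − mₖ, dₖ₊₁ = (n − mₖ₊₁²)/dₖ, aₖ₊₁ = ⌊(a₀+mₖ₊₁)/dₖ₊₁⌋:
  k=1: m=46, d=46, a=2
  k=2: m=46, d=1, a=92
d=1 and a=2a₀=92 at k=2, so the next step gives (m, d) = (46, 46) again — its k=1 value — and the period has length 2.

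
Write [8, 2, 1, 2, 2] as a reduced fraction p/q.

159/19

Fold from the inside: start with 2/1.
  2 + 1/2 = 5/2
  1 + 2/5 = 7/5
  2 + 5/7 = 19/7
  8 + 7/19 = 159/19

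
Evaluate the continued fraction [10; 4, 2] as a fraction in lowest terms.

92/9

Using pₖ = aₖpₖ₋₁ + pₖ₋₂ and qₖ = aₖqₖ₋₁ + qₖ₋₂:
  k=0: a=10, p=10, q=1
  k=1: a=4, p=41, q=4
  k=2: a=2, p=92, q=9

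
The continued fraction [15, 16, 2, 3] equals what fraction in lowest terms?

1732/115

Fold from the inside: start with 3/1.
  2 + 1/3 = 7/3
  16 + 3/7 = 115/7
  15 + 7/115 = 1732/115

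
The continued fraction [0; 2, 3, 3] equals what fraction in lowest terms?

10/23

Using pₖ = aₖpₖ₋₁ + pₖ₋₂ and qₖ = aₖqₖ₋₁ + qₖ₋₂:
  k=0: a=0, p=0, q=1
  k=1: a=2, p=1, q=2
  k=2: a=3, p=3, q=7
  k=3: a=3, p=10, q=23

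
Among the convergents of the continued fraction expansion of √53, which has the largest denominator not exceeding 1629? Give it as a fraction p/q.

10578/1453

√53 = [7; 3, 1, 1, 3, 14, …] (period length 5).
Convergents:
  p_0/q_0 = 7/1
  p_1/q_1 = 22/3
  p_2/q_2 = 29/4
  p_3/q_3 = 51/7
  p_4/q_4 = 182/25
  p_5/q_5 = 2599/357
  p_6/q_6 = 7979/1096
  p_7/q_7 = 10578/1453
  p_8/q_8 = 18557/2549
q_7 = 1453 ≤ 1629 < 2549 = q_8, so the answer is 10578/1453.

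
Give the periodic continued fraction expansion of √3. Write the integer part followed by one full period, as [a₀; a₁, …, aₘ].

[1; 1, 2]

a₀ = ⌊√3⌋ = 1.
With m₀=0, d₀=1 and mₖ₊₁ = dₖaₖ − mₖ, dₖ₊₁ = (n − mₖ₊₁²)/dₖ, aₖ₊₁ = ⌊(a₀+mₖ₊₁)/dₖ₊₁⌋:
  k=1: m=1, d=2, a=1
  k=2: m=1, d=1, a=2
d=1 and a=2a₀=2 at k=2, so the next step gives (m, d) = (1, 2) again — its k=1 value — and the period has length 2.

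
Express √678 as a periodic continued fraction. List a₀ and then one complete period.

a₀ = ⌊√678⌋ = 26.

[26; 26, 52]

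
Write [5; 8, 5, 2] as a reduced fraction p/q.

461/90

Using pₖ = aₖpₖ₋₁ + pₖ₋₂ and qₖ = aₖqₖ₋₁ + qₖ₋₂:
  k=0: a=5, p=5, q=1
  k=1: a=8, p=41, q=8
  k=2: a=5, p=210, q=41
  k=3: a=2, p=461, q=90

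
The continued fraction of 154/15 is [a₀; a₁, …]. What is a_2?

1

154 = 10·15 + 4   →  a_0 = 10
15 = 3·4 + 3   →  a_1 = 3
4 = 1·3 + 1   →  a_2 = 1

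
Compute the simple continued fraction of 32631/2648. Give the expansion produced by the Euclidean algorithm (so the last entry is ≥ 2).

[12; 3, 10, 3, 3, 8]

32631 = 12·2648 + 855
2648 = 3·855 + 83
855 = 10·83 + 25
83 = 3·25 + 8
25 = 3·8 + 1
8 = 8·1 + 0  (stop)
So 32631/2648 = [12; 3, 10, 3, 3, 8].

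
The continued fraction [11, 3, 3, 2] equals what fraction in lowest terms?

260/23

Fold from the inside: start with 2/1.
  3 + 1/2 = 7/2
  3 + 2/7 = 23/7
  11 + 7/23 = 260/23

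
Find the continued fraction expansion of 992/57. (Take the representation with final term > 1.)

992 = 17·57 + 23
57 = 2·23 + 11
23 = 2·11 + 1
11 = 11·1 + 0  (stop)
So 992/57 = [17; 2, 2, 11].

[17; 2, 2, 11]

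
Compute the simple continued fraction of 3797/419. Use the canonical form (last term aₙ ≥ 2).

[9; 16, 8, 1, 2]

3797 = 9*419 + 26
419 = 16*26 + 3
26 = 8*3 + 2
3 = 1*2 + 1
2 = 2*1 + 0  (stop)
So 3797/419 = [9; 16, 8, 1, 2].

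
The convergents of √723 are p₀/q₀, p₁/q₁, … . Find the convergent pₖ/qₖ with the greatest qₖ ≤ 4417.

117127/4356

√723 = [26; 1, 7, 1, 52, …] (period length 4).
Convergents:
  p_0/q_0 = 26/1
  p_1/q_1 = 27/1
  p_2/q_2 = 215/8
  p_3/q_3 = 242/9
  p_4/q_4 = 12799/476
  p_5/q_5 = 13041/485
  p_6/q_6 = 104086/3871
  p_7/q_7 = 117127/4356
  p_8/q_8 = 6194690/230383
q_7 = 4356 ≤ 4417 < 230383 = q_8, so the answer is 117127/4356.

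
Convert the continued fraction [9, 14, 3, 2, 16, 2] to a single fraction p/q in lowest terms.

30711/3386

Using pₖ = aₖpₖ₋₁ + pₖ₋₂ and qₖ = aₖqₖ₋₁ + qₖ₋₂:
  k=0: a=9, p=9, q=1
  k=1: a=14, p=127, q=14
  k=2: a=3, p=390, q=43
  k=3: a=2, p=907, q=100
  k=4: a=16, p=14902, q=1643
  k=5: a=2, p=30711, q=3386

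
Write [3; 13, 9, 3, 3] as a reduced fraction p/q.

3750/1219

Fold from the inside: start with 3/1.
  3 + 1/3 = 10/3
  9 + 3/10 = 93/10
  13 + 10/93 = 1219/93
  3 + 93/1219 = 3750/1219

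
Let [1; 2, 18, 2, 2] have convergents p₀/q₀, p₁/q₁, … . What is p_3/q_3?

113/76

Using pₖ = aₖpₖ₋₁ + pₖ₋₂, qₖ = aₖqₖ₋₁ + qₖ₋₂ (with p₋₁=1, p₋₂=0, q₋₁=0, q₋₂=1):
  k=0: a=1, p=1, q=1
  k=1: a=2, p=3, q=2
  k=2: a=18, p=55, q=37
  k=3: a=2, p=113, q=76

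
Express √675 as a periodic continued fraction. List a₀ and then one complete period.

a₀ = ⌊√675⌋ = 25.

[25; 1, 50]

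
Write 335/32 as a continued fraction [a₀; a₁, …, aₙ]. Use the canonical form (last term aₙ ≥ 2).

[10; 2, 7, 2]

335 = 10*32 + 15
32 = 2*15 + 2
15 = 7*2 + 1
2 = 2*1 + 0  (stop)
So 335/32 = [10; 2, 7, 2].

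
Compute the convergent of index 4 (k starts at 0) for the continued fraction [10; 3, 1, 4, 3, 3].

Using pₖ = aₖpₖ₋₁ + pₖ₋₂, qₖ = aₖqₖ₋₁ + qₖ₋₂ (with p₋₁=1, p₋₂=0, q₋₁=0, q₋₂=1):
  k=0: a=10, p=10, q=1
  k=1: a=3, p=31, q=3
  k=2: a=1, p=41, q=4
  k=3: a=4, p=195, q=19
  k=4: a=3, p=626, q=61

626/61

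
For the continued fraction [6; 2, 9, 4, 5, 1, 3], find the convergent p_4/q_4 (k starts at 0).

Using pₖ = aₖpₖ₋₁ + pₖ₋₂, qₖ = aₖqₖ₋₁ + qₖ₋₂ (with p₋₁=1, p₋₂=0, q₋₁=0, q₋₂=1):
  k=0: a=6, p=6, q=1
  k=1: a=2, p=13, q=2
  k=2: a=9, p=123, q=19
  k=3: a=4, p=505, q=78
  k=4: a=5, p=2648, q=409

2648/409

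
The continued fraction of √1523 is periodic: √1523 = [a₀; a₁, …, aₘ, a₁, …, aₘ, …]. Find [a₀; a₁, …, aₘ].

a₀ = ⌊√1523⌋ = 39.
With m₀=0, d₀=1 and mₖ₊₁ = dₖaₖ − mₖ, dₖ₊₁ = (n − mₖ₊₁²)/dₖ, aₖ₊₁ = ⌊(a₀+mₖ₊₁)/dₖ₊₁⌋:
  k=1: m=39, d=2, a=39
  k=2: m=39, d=1, a=78
d=1 and a=2a₀=78 at k=2, so the next step gives (m, d) = (39, 2) again — its k=1 value — and the period has length 2.

[39; 39, 78]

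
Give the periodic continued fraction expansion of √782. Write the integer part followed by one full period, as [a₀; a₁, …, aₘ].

[27; 1, 26, 1, 54]

a₀ = ⌊√782⌋ = 27.
With m₀=0, d₀=1 and mₖ₊₁ = dₖaₖ − mₖ, dₖ₊₁ = (n − mₖ₊₁²)/dₖ, aₖ₊₁ = ⌊(a₀+mₖ₊₁)/dₖ₊₁⌋:
  k=1: m=27, d=53, a=1
  k=2: m=26, d=2, a=26
  k=3: m=26, d=53, a=1
  k=4: m=27, d=1, a=54
d=1 and a=2a₀=54 at k=4, so the next step gives (m, d) = (27, 53) again — its k=1 value — and the period has length 4.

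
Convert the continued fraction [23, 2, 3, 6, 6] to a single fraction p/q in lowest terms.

Fold from the inside: start with 6/1.
  6 + 1/6 = 37/6
  3 + 6/37 = 117/37
  2 + 37/117 = 271/117
  23 + 117/271 = 6350/271

6350/271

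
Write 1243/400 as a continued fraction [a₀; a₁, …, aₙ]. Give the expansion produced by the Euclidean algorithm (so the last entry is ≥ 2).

1243 = 3*400 + 43
400 = 9*43 + 13
43 = 3*13 + 4
13 = 3*4 + 1
4 = 4*1 + 0  (stop)
So 1243/400 = [3; 9, 3, 3, 4].

[3; 9, 3, 3, 4]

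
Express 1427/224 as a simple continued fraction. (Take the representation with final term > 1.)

[6; 2, 1, 2, 3, 8]

1427 = 6·224 + 83
224 = 2·83 + 58
83 = 1·58 + 25
58 = 2·25 + 8
25 = 3·8 + 1
8 = 8·1 + 0  (stop)
So 1427/224 = [6; 2, 1, 2, 3, 8].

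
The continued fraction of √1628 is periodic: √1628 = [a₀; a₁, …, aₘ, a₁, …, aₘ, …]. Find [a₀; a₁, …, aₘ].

a₀ = ⌊√1628⌋ = 40.
With m₀=0, d₀=1 and mₖ₊₁ = dₖaₖ − mₖ, dₖ₊₁ = (n − mₖ₊₁²)/dₖ, aₖ₊₁ = ⌊(a₀+mₖ₊₁)/dₖ₊₁⌋:
  k=1: m=40, d=28, a=2
  k=2: m=16, d=49, a=1
  k=3: m=33, d=11, a=6
  k=4: m=33, d=49, a=1
  k=5: m=16, d=28, a=2
  k=6: m=40, d=1, a=80
d=1 and a=2a₀=80 at k=6, so the next step gives (m, d) = (40, 28) again — its k=1 value — and the period has length 6.

[40; 2, 1, 6, 1, 2, 80]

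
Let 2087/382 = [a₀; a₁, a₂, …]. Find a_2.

6

2087 = 5·382 + 177   →  a_0 = 5
382 = 2·177 + 28   →  a_1 = 2
177 = 6·28 + 9   →  a_2 = 6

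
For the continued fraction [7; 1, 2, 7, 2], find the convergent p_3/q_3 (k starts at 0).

Using pₖ = aₖpₖ₋₁ + pₖ₋₂, qₖ = aₖqₖ₋₁ + qₖ₋₂ (with p₋₁=1, p₋₂=0, q₋₁=0, q₋₂=1):
  k=0: a=7, p=7, q=1
  k=1: a=1, p=8, q=1
  k=2: a=2, p=23, q=3
  k=3: a=7, p=169, q=22

169/22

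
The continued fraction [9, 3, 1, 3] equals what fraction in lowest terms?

139/15

Using pₖ = aₖpₖ₋₁ + pₖ₋₂ and qₖ = aₖqₖ₋₁ + qₖ₋₂:
  k=0: a=9, p=9, q=1
  k=1: a=3, p=28, q=3
  k=2: a=1, p=37, q=4
  k=3: a=3, p=139, q=15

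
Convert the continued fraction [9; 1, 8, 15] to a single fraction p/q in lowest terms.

Fold from the inside: start with 15/1.
  8 + 1/15 = 121/15
  1 + 15/121 = 136/121
  9 + 121/136 = 1345/136

1345/136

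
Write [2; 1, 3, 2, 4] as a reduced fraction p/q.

Fold from the inside: start with 4/1.
  2 + 1/4 = 9/4
  3 + 4/9 = 31/9
  1 + 9/31 = 40/31
  2 + 31/40 = 111/40

111/40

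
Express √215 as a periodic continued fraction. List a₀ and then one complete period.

[14; 1, 1, 1, 28]

a₀ = ⌊√215⌋ = 14.
With m₀=0, d₀=1 and mₖ₊₁ = dₖaₖ − mₖ, dₖ₊₁ = (n − mₖ₊₁²)/dₖ, aₖ₊₁ = ⌊(a₀+mₖ₊₁)/dₖ₊₁⌋:
  k=1: m=14, d=19, a=1
  k=2: m=5, d=10, a=1
  k=3: m=5, d=19, a=1
  k=4: m=14, d=1, a=28
d=1 and a=2a₀=28 at k=4, so the next step gives (m, d) = (14, 19) again — its k=1 value — and the period has length 4.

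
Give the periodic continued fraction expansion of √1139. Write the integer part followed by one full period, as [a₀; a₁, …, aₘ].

[33; 1, 2, 1, 66]

a₀ = ⌊√1139⌋ = 33.
With m₀=0, d₀=1 and mₖ₊₁ = dₖaₖ − mₖ, dₖ₊₁ = (n − mₖ₊₁²)/dₖ, aₖ₊₁ = ⌊(a₀+mₖ₊₁)/dₖ₊₁⌋:
  k=1: m=33, d=50, a=1
  k=2: m=17, d=17, a=2
  k=3: m=17, d=50, a=1
  k=4: m=33, d=1, a=66
d=1 and a=2a₀=66 at k=4, so the next step gives (m, d) = (33, 50) again — its k=1 value — and the period has length 4.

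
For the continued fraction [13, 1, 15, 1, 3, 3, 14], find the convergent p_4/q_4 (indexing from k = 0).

934/67

Using pₖ = aₖpₖ₋₁ + pₖ₋₂, qₖ = aₖqₖ₋₁ + qₖ₋₂ (with p₋₁=1, p₋₂=0, q₋₁=0, q₋₂=1):
  k=0: a=13, p=13, q=1
  k=1: a=1, p=14, q=1
  k=2: a=15, p=223, q=16
  k=3: a=1, p=237, q=17
  k=4: a=3, p=934, q=67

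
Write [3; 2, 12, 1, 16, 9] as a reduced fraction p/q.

Using pₖ = aₖpₖ₋₁ + pₖ₋₂ and qₖ = aₖqₖ₋₁ + qₖ₋₂:
  k=0: a=3, p=3, q=1
  k=1: a=2, p=7, q=2
  k=2: a=12, p=87, q=25
  k=3: a=1, p=94, q=27
  k=4: a=16, p=1591, q=457
  k=5: a=9, p=14413, q=4140

14413/4140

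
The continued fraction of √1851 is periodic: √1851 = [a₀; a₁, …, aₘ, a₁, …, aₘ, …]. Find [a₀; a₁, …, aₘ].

a₀ = ⌊√1851⌋ = 43.

[43; 43, 86]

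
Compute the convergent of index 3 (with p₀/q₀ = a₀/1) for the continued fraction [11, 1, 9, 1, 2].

131/11

Using pₖ = aₖpₖ₋₁ + pₖ₋₂, qₖ = aₖqₖ₋₁ + qₖ₋₂ (with p₋₁=1, p₋₂=0, q₋₁=0, q₋₂=1):
  k=0: a=11, p=11, q=1
  k=1: a=1, p=12, q=1
  k=2: a=9, p=119, q=10
  k=3: a=1, p=131, q=11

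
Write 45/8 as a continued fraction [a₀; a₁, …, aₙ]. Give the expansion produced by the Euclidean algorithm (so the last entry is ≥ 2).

[5; 1, 1, 1, 2]

45 = 5*8 + 5
8 = 1*5 + 3
5 = 1*3 + 2
3 = 1*2 + 1
2 = 2*1 + 0  (stop)
So 45/8 = [5; 1, 1, 1, 2].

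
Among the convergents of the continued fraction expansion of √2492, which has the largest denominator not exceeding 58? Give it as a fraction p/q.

√2492 = [49; 1, 11, 2, 24, 2, 11, 1, 98, …] (period length 8).
Convergents:
  p_0/q_0 = 49/1
  p_1/q_1 = 50/1
  p_2/q_2 = 599/12
  p_3/q_3 = 1248/25
  p_4/q_4 = 30551/612
q_3 = 25 ≤ 58 < 612 = q_4, so the answer is 1248/25.

1248/25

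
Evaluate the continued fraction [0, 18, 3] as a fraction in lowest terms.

Using pₖ = aₖpₖ₋₁ + pₖ₋₂ and qₖ = aₖqₖ₋₁ + qₖ₋₂:
  k=0: a=0, p=0, q=1
  k=1: a=18, p=1, q=18
  k=2: a=3, p=3, q=55

3/55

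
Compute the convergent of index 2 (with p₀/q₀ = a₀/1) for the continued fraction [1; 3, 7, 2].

Using pₖ = aₖpₖ₋₁ + pₖ₋₂, qₖ = aₖqₖ₋₁ + qₖ₋₂ (with p₋₁=1, p₋₂=0, q₋₁=0, q₋₂=1):
  k=0: a=1, p=1, q=1
  k=1: a=3, p=4, q=3
  k=2: a=7, p=29, q=22

29/22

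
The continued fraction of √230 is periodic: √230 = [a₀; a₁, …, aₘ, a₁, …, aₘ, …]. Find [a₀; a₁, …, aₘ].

[15; 6, 30]

a₀ = ⌊√230⌋ = 15.
With m₀=0, d₀=1 and mₖ₊₁ = dₖaₖ − mₖ, dₖ₊₁ = (n − mₖ₊₁²)/dₖ, aₖ₊₁ = ⌊(a₀+mₖ₊₁)/dₖ₊₁⌋:
  k=1: m=15, d=5, a=6
  k=2: m=15, d=1, a=30
d=1 and a=2a₀=30 at k=2, so the next step gives (m, d) = (15, 5) again — its k=1 value — and the period has length 2.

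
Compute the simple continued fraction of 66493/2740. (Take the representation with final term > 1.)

66493 = 24*2740 + 733
2740 = 3*733 + 541
733 = 1*541 + 192
541 = 2*192 + 157
192 = 1*157 + 35
157 = 4*35 + 17
35 = 2*17 + 1
17 = 17*1 + 0  (stop)
So 66493/2740 = [24; 3, 1, 2, 1, 4, 2, 17].

[24; 3, 1, 2, 1, 4, 2, 17]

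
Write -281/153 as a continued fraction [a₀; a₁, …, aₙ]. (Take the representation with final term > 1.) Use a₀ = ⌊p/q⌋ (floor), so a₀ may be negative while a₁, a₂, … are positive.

[-2; 6, 8, 3]

-281 = -2*153 + 25
153 = 6*25 + 3
25 = 8*3 + 1
3 = 3*1 + 0  (stop)
So -281/153 = [-2; 6, 8, 3].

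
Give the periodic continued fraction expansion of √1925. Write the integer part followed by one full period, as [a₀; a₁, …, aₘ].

a₀ = ⌊√1925⌋ = 43.
With m₀=0, d₀=1 and mₖ₊₁ = dₖaₖ − mₖ, dₖ₊₁ = (n − mₖ₊₁²)/dₖ, aₖ₊₁ = ⌊(a₀+mₖ₊₁)/dₖ₊₁⌋:
  k=1: m=43, d=76, a=1
  k=2: m=33, d=11, a=6
  k=3: m=33, d=76, a=1
  k=4: m=43, d=1, a=86
d=1 and a=2a₀=86 at k=4, so the next step gives (m, d) = (43, 76) again — its k=1 value — and the period has length 4.

[43; 1, 6, 1, 86]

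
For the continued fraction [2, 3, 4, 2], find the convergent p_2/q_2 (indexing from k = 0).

Using pₖ = aₖpₖ₋₁ + pₖ₋₂, qₖ = aₖqₖ₋₁ + qₖ₋₂ (with p₋₁=1, p₋₂=0, q₋₁=0, q₋₂=1):
  k=0: a=2, p=2, q=1
  k=1: a=3, p=7, q=3
  k=2: a=4, p=30, q=13

30/13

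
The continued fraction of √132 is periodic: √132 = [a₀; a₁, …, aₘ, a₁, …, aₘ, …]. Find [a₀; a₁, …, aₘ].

[11; 2, 22]

a₀ = ⌊√132⌋ = 11.
With m₀=0, d₀=1 and mₖ₊₁ = dₖaₖ − mₖ, dₖ₊₁ = (n − mₖ₊₁²)/dₖ, aₖ₊₁ = ⌊(a₀+mₖ₊₁)/dₖ₊₁⌋:
  k=1: m=11, d=11, a=2
  k=2: m=11, d=1, a=22
d=1 and a=2a₀=22 at k=2, so the next step gives (m, d) = (11, 11) again — its k=1 value — and the period has length 2.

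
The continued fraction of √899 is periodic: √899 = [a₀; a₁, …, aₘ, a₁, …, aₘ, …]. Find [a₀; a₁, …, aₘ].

a₀ = ⌊√899⌋ = 29.
With m₀=0, d₀=1 and mₖ₊₁ = dₖaₖ − mₖ, dₖ₊₁ = (n − mₖ₊₁²)/dₖ, aₖ₊₁ = ⌊(a₀+mₖ₊₁)/dₖ₊₁⌋:
  k=1: m=29, d=58, a=1
  k=2: m=29, d=1, a=58
d=1 and a=2a₀=58 at k=2, so the next step gives (m, d) = (29, 58) again — its k=1 value — and the period has length 2.

[29; 1, 58]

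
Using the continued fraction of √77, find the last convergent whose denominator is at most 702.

√77 = [8; 1, 3, 2, 3, 1, 16, …] (period length 6).
Convergents:
  p_0/q_0 = 8/1
  p_1/q_1 = 9/1
  p_2/q_2 = 35/4
  p_3/q_3 = 79/9
  p_4/q_4 = 272/31
  p_5/q_5 = 351/40
  p_6/q_6 = 5888/671
  p_7/q_7 = 6239/711
q_6 = 671 ≤ 702 < 711 = q_7, so the answer is 5888/671.

5888/671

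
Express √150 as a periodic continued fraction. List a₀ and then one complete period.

[12; 4, 24]

a₀ = ⌊√150⌋ = 12.
With m₀=0, d₀=1 and mₖ₊₁ = dₖaₖ − mₖ, dₖ₊₁ = (n − mₖ₊₁²)/dₖ, aₖ₊₁ = ⌊(a₀+mₖ₊₁)/dₖ₊₁⌋:
  k=1: m=12, d=6, a=4
  k=2: m=12, d=1, a=24
d=1 and a=2a₀=24 at k=2, so the next step gives (m, d) = (12, 6) again — its k=1 value — and the period has length 2.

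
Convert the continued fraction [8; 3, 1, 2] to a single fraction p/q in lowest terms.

Fold from the inside: start with 2/1.
  1 + 1/2 = 3/2
  3 + 2/3 = 11/3
  8 + 3/11 = 91/11

91/11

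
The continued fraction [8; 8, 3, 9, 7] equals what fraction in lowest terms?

Fold from the inside: start with 7/1.
  9 + 1/7 = 64/7
  3 + 7/64 = 199/64
  8 + 64/199 = 1656/199
  8 + 199/1656 = 13447/1656

13447/1656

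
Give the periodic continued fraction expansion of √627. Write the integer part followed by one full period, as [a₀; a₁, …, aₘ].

[25; 25, 50]

a₀ = ⌊√627⌋ = 25.
With m₀=0, d₀=1 and mₖ₊₁ = dₖaₖ − mₖ, dₖ₊₁ = (n − mₖ₊₁²)/dₖ, aₖ₊₁ = ⌊(a₀+mₖ₊₁)/dₖ₊₁⌋:
  k=1: m=25, d=2, a=25
  k=2: m=25, d=1, a=50
d=1 and a=2a₀=50 at k=2, so the next step gives (m, d) = (25, 2) again — its k=1 value — and the period has length 2.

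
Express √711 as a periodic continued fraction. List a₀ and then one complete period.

[26; 1, 1, 1, 52]

a₀ = ⌊√711⌋ = 26.
With m₀=0, d₀=1 and mₖ₊₁ = dₖaₖ − mₖ, dₖ₊₁ = (n − mₖ₊₁²)/dₖ, aₖ₊₁ = ⌊(a₀+mₖ₊₁)/dₖ₊₁⌋:
  k=1: m=26, d=35, a=1
  k=2: m=9, d=18, a=1
  k=3: m=9, d=35, a=1
  k=4: m=26, d=1, a=52
d=1 and a=2a₀=52 at k=4, so the next step gives (m, d) = (26, 35) again — its k=1 value — and the period has length 4.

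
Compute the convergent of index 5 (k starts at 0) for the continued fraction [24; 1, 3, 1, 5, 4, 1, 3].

Using pₖ = aₖpₖ₋₁ + pₖ₋₂, qₖ = aₖqₖ₋₁ + qₖ₋₂ (with p₋₁=1, p₋₂=0, q₋₁=0, q₋₂=1):
  k=0: a=24, p=24, q=1
  k=1: a=1, p=25, q=1
  k=2: a=3, p=99, q=4
  k=3: a=1, p=124, q=5
  k=4: a=5, p=719, q=29
  k=5: a=4, p=3000, q=121

3000/121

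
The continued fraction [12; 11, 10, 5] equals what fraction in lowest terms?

6843/566

Fold from the inside: start with 5/1.
  10 + 1/5 = 51/5
  11 + 5/51 = 566/51
  12 + 51/566 = 6843/566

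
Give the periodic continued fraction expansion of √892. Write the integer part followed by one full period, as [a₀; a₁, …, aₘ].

a₀ = ⌊√892⌋ = 29.

[29; 1, 6, 2, 14, 2, 6, 1, 58]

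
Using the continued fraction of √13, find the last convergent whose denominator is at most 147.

393/109

√13 = [3; 1, 1, 1, 1, 6, …] (period length 5).
Convergents:
  p_0/q_0 = 3/1
  p_1/q_1 = 4/1
  p_2/q_2 = 7/2
  p_3/q_3 = 11/3
  p_4/q_4 = 18/5
  p_5/q_5 = 119/33
  p_6/q_6 = 137/38
  p_7/q_7 = 256/71
  p_8/q_8 = 393/109
  p_9/q_9 = 649/180
q_8 = 109 ≤ 147 < 180 = q_9, so the answer is 393/109.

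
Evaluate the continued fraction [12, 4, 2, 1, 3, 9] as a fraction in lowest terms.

Using pₖ = aₖpₖ₋₁ + pₖ₋₂ and qₖ = aₖqₖ₋₁ + qₖ₋₂:
  k=0: a=12, p=12, q=1
  k=1: a=4, p=49, q=4
  k=2: a=2, p=110, q=9
  k=3: a=1, p=159, q=13
  k=4: a=3, p=587, q=48
  k=5: a=9, p=5442, q=445

5442/445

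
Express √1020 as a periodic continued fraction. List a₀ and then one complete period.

[31; 1, 14, 1, 62]

a₀ = ⌊√1020⌋ = 31.
With m₀=0, d₀=1 and mₖ₊₁ = dₖaₖ − mₖ, dₖ₊₁ = (n − mₖ₊₁²)/dₖ, aₖ₊₁ = ⌊(a₀+mₖ₊₁)/dₖ₊₁⌋:
  k=1: m=31, d=59, a=1
  k=2: m=28, d=4, a=14
  k=3: m=28, d=59, a=1
  k=4: m=31, d=1, a=62
d=1 and a=2a₀=62 at k=4, so the next step gives (m, d) = (31, 59) again — its k=1 value — and the period has length 4.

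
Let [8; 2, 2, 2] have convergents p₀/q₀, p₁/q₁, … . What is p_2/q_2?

42/5

Using pₖ = aₖpₖ₋₁ + pₖ₋₂, qₖ = aₖqₖ₋₁ + qₖ₋₂ (with p₋₁=1, p₋₂=0, q₋₁=0, q₋₂=1):
  k=0: a=8, p=8, q=1
  k=1: a=2, p=17, q=2
  k=2: a=2, p=42, q=5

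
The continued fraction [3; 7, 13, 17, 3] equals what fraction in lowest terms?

15094/4805

Using pₖ = aₖpₖ₋₁ + pₖ₋₂ and qₖ = aₖqₖ₋₁ + qₖ₋₂:
  k=0: a=3, p=3, q=1
  k=1: a=7, p=22, q=7
  k=2: a=13, p=289, q=92
  k=3: a=17, p=4935, q=1571
  k=4: a=3, p=15094, q=4805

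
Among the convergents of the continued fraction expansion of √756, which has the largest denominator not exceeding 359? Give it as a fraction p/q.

6049/220

√756 = [27; 2, 54, …] (period length 2).
Convergents:
  p_0/q_0 = 27/1
  p_1/q_1 = 55/2
  p_2/q_2 = 2997/109
  p_3/q_3 = 6049/220
  p_4/q_4 = 329643/11989
q_3 = 220 ≤ 359 < 11989 = q_4, so the answer is 6049/220.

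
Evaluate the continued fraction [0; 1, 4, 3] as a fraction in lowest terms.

Fold from the inside: start with 3/1.
  4 + 1/3 = 13/3
  1 + 3/13 = 16/13
  0 + 13/16 = 13/16

13/16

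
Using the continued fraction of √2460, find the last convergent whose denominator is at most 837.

30751/620

√2460 = [49; 1, 1, 2, 24, 2, 1, 1, 98, …] (period length 8).
Convergents:
  p_0/q_0 = 49/1
  p_1/q_1 = 50/1
  p_2/q_2 = 99/2
  p_3/q_3 = 248/5
  p_4/q_4 = 6051/122
  p_5/q_5 = 12350/249
  p_6/q_6 = 18401/371
  p_7/q_7 = 30751/620
  p_8/q_8 = 3031999/61131
q_7 = 620 ≤ 837 < 61131 = q_8, so the answer is 30751/620.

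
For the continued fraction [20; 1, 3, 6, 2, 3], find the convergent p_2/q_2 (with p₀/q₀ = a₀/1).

83/4

Using pₖ = aₖpₖ₋₁ + pₖ₋₂, qₖ = aₖqₖ₋₁ + qₖ₋₂ (with p₋₁=1, p₋₂=0, q₋₁=0, q₋₂=1):
  k=0: a=20, p=20, q=1
  k=1: a=1, p=21, q=1
  k=2: a=3, p=83, q=4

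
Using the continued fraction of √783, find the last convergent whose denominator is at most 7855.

√783 = [27; 1, 54, …] (period length 2).
Convergents:
  p_0/q_0 = 27/1
  p_1/q_1 = 28/1
  p_2/q_2 = 1539/55
  p_3/q_3 = 1567/56
  p_4/q_4 = 86157/3079
  p_5/q_5 = 87724/3135
  p_6/q_6 = 4823253/172369
q_5 = 3135 ≤ 7855 < 172369 = q_6, so the answer is 87724/3135.

87724/3135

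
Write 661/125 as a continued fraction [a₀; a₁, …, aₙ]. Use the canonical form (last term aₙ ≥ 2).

661 = 5*125 + 36
125 = 3*36 + 17
36 = 2*17 + 2
17 = 8*2 + 1
2 = 2*1 + 0  (stop)
So 661/125 = [5; 3, 2, 8, 2].

[5; 3, 2, 8, 2]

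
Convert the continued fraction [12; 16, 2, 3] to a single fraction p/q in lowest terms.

1387/115

Fold from the inside: start with 3/1.
  2 + 1/3 = 7/3
  16 + 3/7 = 115/7
  12 + 7/115 = 1387/115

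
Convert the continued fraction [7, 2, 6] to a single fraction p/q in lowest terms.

97/13

Fold from the inside: start with 6/1.
  2 + 1/6 = 13/6
  7 + 6/13 = 97/13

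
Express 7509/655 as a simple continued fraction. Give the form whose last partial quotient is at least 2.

7509 = 11×655 + 304
655 = 2×304 + 47
304 = 6×47 + 22
47 = 2×22 + 3
22 = 7×3 + 1
3 = 3×1 + 0  (stop)
So 7509/655 = [11; 2, 6, 2, 7, 3].

[11; 2, 6, 2, 7, 3]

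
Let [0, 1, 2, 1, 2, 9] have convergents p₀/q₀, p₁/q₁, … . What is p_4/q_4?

8/11

Using pₖ = aₖpₖ₋₁ + pₖ₋₂, qₖ = aₖqₖ₋₁ + qₖ₋₂ (with p₋₁=1, p₋₂=0, q₋₁=0, q₋₂=1):
  k=0: a=0, p=0, q=1
  k=1: a=1, p=1, q=1
  k=2: a=2, p=2, q=3
  k=3: a=1, p=3, q=4
  k=4: a=2, p=8, q=11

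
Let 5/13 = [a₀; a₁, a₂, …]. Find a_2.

1

5 = 0·13 + 5   →  a_0 = 0
13 = 2·5 + 3   →  a_1 = 2
5 = 1·3 + 2   →  a_2 = 1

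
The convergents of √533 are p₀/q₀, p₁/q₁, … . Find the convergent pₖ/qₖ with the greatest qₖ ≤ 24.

√533 = [23; 11, 1, 1, 11, 46, …] (period length 5).
Convergents:
  p_0/q_0 = 23/1
  p_1/q_1 = 254/11
  p_2/q_2 = 277/12
  p_3/q_3 = 531/23
  p_4/q_4 = 6118/265
q_3 = 23 ≤ 24 < 265 = q_4, so the answer is 531/23.

531/23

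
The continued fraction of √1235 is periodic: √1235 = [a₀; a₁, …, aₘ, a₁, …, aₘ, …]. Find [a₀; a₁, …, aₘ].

[35; 7, 70]

a₀ = ⌊√1235⌋ = 35.
With m₀=0, d₀=1 and mₖ₊₁ = dₖaₖ − mₖ, dₖ₊₁ = (n − mₖ₊₁²)/dₖ, aₖ₊₁ = ⌊(a₀+mₖ₊₁)/dₖ₊₁⌋:
  k=1: m=35, d=10, a=7
  k=2: m=35, d=1, a=70
d=1 and a=2a₀=70 at k=2, so the next step gives (m, d) = (35, 10) again — its k=1 value — and the period has length 2.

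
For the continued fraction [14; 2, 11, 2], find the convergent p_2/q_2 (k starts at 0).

333/23

Using pₖ = aₖpₖ₋₁ + pₖ₋₂, qₖ = aₖqₖ₋₁ + qₖ₋₂ (with p₋₁=1, p₋₂=0, q₋₁=0, q₋₂=1):
  k=0: a=14, p=14, q=1
  k=1: a=2, p=29, q=2
  k=2: a=11, p=333, q=23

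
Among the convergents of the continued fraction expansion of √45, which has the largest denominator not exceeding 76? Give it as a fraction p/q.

161/24

√45 = [6; 1, 2, 2, 2, 1, 12, …] (period length 6).
Convergents:
  p_0/q_0 = 6/1
  p_1/q_1 = 7/1
  p_2/q_2 = 20/3
  p_3/q_3 = 47/7
  p_4/q_4 = 114/17
  p_5/q_5 = 161/24
  p_6/q_6 = 2046/305
q_5 = 24 ≤ 76 < 305 = q_6, so the answer is 161/24.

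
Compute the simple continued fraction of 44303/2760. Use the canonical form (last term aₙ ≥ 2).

[16; 19, 3, 3, 14]

44303 = 16·2760 + 143
2760 = 19·143 + 43
143 = 3·43 + 14
43 = 3·14 + 1
14 = 14·1 + 0  (stop)
So 44303/2760 = [16; 19, 3, 3, 14].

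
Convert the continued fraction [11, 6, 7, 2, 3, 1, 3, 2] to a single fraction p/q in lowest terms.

Using pₖ = aₖpₖ₋₁ + pₖ₋₂ and qₖ = aₖqₖ₋₁ + qₖ₋₂:
  k=0: a=11, p=11, q=1
  k=1: a=6, p=67, q=6
  k=2: a=7, p=480, q=43
  k=3: a=2, p=1027, q=92
  k=4: a=3, p=3561, q=319
  k=5: a=1, p=4588, q=411
  k=6: a=3, p=17325, q=1552
  k=7: a=2, p=39238, q=3515

39238/3515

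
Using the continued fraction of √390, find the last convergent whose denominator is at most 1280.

√390 = [19; 1, 2, 1, 38, …] (period length 4).
Convergents:
  p_0/q_0 = 19/1
  p_1/q_1 = 20/1
  p_2/q_2 = 59/3
  p_3/q_3 = 79/4
  p_4/q_4 = 3061/155
  p_5/q_5 = 3140/159
  p_6/q_6 = 9341/473
  p_7/q_7 = 12481/632
  p_8/q_8 = 483619/24489
q_7 = 632 ≤ 1280 < 24489 = q_8, so the answer is 12481/632.

12481/632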